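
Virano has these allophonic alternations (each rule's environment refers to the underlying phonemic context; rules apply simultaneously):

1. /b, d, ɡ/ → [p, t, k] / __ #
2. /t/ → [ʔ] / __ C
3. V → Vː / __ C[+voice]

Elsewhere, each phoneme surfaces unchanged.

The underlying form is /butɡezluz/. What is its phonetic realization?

/b/ (word-initial) is in the target of rule 1 but the environment (word-finally) is not met → [b].
/u/ (between /b/ and /t/) fails the environment for rule 3, so it stays [u].
/t/ (between /u/ and /ɡ/): immediately before a consonant, so rule 2 applies → [ʔ].
/ɡ/ — between /t/ and /e/; rule 1 does not apply here → [ɡ].
/e/ (between /ɡ/ and /z/) occurs before a voiced consonant → [eː] by rule 3.
/z/ (between /e/ and /l/) is unaffected → [z].
/l/ stays [l].
/u/ meets the environment for rule 3 (before a voiced consonant) → [uː].
/z/ — not in any rule's target class → [z].

[buʔɡeːzluːz]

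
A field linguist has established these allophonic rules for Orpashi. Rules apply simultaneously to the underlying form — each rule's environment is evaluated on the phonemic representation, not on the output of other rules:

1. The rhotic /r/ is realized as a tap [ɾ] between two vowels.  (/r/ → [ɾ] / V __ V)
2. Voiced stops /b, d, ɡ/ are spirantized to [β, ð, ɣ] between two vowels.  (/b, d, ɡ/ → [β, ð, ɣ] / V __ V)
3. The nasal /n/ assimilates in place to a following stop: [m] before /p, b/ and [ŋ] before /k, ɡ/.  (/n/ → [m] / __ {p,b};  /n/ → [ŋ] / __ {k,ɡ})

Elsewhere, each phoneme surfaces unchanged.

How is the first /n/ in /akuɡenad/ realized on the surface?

/n/ (between /e/ and /a/) fails the environment for rule 3, so it stays [n].

[n]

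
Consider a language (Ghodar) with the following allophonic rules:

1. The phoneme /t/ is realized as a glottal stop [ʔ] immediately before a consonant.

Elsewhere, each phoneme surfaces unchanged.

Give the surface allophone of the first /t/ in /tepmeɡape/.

/t/ — word-initial; rule 1 does not apply here → [t].

[t]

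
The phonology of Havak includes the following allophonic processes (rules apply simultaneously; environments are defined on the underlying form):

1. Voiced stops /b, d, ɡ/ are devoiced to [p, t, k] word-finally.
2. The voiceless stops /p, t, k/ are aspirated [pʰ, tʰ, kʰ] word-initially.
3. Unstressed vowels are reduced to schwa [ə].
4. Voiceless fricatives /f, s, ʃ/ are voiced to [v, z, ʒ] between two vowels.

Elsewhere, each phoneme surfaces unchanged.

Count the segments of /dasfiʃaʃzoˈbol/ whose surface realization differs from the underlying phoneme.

5

Segments that undergo a rule: /a/ → [ə] (rule 3); /i/ → [ə] (rule 3); /ʃ/ → [ʒ] (rule 4); /a/ → [ə] (rule 3); /o/ → [ə] (rule 3).
All other segments surface unchanged.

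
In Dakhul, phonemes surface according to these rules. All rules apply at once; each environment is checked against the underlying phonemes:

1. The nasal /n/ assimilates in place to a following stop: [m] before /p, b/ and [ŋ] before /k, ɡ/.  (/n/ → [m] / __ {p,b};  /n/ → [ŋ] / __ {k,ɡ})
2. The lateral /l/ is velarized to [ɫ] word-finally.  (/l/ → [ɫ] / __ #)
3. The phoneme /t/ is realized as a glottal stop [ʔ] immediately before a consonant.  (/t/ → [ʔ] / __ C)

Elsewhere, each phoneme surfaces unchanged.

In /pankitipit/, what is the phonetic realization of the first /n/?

[ŋ]

Rule 1 applies to /n/ (between /a/ and /k/: before a labial or velar stop) → [ŋ].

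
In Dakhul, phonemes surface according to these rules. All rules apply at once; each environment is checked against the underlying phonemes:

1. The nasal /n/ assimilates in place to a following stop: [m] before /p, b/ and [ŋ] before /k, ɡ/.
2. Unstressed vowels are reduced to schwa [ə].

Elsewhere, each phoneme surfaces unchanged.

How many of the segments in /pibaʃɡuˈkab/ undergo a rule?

3

Segments that undergo a rule: /i/ → [ə] (rule 2); /a/ → [ə] (rule 2); /u/ → [ə] (rule 2).
All other segments surface unchanged.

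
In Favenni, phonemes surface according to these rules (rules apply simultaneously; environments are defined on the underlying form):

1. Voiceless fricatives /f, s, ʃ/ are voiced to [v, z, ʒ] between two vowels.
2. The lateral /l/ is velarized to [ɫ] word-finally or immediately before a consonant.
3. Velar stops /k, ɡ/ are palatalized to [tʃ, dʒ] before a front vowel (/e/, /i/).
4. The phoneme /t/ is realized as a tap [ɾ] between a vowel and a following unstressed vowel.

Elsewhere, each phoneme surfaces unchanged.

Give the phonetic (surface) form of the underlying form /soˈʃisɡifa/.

[soˈʒisdʒiva]

/s/ (word-initial) fails the environment for rule 1, so it stays [s].
/o/ (between /s/ and /ʃ/): no rule targets it → [o].
Rule 1 applies to /ʃ/ (between /o/ and /i/: between two vowels) → [ʒ].
/i/ — not in any rule's target class → [i].
/s/ — between /i/ and /ɡ/; rule 1 does not apply here → [s].
/ɡ/ (between /s/ and /i/): before a front vowel, so rule 3 applies → [dʒ].
/i/ (between /ɡ/ and /f/): no rule targets it → [i].
/f/ meets the environment for rule 1 (between two vowels) → [v].
/a/ stays [a].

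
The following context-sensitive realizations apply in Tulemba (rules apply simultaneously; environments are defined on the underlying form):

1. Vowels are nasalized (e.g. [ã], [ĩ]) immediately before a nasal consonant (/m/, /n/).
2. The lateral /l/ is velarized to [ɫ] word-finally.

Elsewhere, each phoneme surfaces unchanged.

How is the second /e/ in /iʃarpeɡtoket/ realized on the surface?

[e]

/e/ (between /k/ and /t/): rule 1 targets it, but not before a nasal consonant → unchanged [e].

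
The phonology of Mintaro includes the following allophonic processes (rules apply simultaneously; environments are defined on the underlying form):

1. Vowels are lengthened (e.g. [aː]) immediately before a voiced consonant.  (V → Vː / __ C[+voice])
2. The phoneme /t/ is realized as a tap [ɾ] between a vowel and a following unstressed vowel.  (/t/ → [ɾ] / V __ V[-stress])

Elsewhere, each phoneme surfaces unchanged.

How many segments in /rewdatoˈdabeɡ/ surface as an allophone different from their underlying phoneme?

5

Segments that undergo a rule: /e/ → [eː] (rule 1); /t/ → [ɾ] (rule 2); /o/ → [oː] (rule 1); /a/ → [aː] (rule 1); /e/ → [eː] (rule 1).
All other segments surface unchanged.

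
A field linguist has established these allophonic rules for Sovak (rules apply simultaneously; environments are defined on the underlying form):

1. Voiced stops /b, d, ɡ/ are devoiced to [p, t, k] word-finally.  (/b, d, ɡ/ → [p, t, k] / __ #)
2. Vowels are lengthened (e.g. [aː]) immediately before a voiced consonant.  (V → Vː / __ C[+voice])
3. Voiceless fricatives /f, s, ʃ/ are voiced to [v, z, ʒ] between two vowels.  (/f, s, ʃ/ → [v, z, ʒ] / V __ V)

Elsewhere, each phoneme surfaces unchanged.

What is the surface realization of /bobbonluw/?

/b/ (word-initial): rule 1 targets it, but not word-finally → unchanged [b].
/o/ (between /b/ and /b/): before a voiced consonant, so rule 2 applies → [oː].
/b/ — between /o/ and /b/; rule 1 does not apply here → [b].
/b/ (between /b/ and /o/): rule 1 targets it, but not word-finally → unchanged [b].
/o/ — between /b/ and /n/, before a voiced consonant — surfaces as [oː] (rule 2).
/u/ — between /l/ and /w/, before a voiced consonant — surfaces as [uː] (rule 2).

[boːbboːnluːw]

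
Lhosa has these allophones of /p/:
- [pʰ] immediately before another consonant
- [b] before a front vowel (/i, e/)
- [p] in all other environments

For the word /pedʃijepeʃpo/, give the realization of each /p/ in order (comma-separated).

[b], [b], [p]

Occurrence 1 (position 1): before a front vowel (/i, e/) → [b].
Occurrence 2 (position 8): before a front vowel (/i, e/) → [b].
Occurrence 3 (position 11): no conditioning environment matches → elsewhere allophone [p].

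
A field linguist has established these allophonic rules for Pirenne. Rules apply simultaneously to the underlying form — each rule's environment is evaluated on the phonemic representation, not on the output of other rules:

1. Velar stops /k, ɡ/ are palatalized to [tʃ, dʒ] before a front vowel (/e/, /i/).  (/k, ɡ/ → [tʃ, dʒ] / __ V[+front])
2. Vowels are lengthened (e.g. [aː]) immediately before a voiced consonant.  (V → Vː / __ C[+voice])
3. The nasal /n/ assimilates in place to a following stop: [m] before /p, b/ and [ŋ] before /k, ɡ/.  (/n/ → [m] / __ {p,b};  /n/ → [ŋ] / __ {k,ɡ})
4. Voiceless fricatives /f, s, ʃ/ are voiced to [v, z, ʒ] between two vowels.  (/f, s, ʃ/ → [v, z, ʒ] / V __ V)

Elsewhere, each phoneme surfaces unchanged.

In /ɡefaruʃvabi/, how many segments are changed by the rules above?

4

Segments that undergo a rule: /ɡ/ → [dʒ] (rule 1); /f/ → [v] (rule 4); /a/ → [aː] (rule 2); /a/ → [aː] (rule 2).
All other segments surface unchanged.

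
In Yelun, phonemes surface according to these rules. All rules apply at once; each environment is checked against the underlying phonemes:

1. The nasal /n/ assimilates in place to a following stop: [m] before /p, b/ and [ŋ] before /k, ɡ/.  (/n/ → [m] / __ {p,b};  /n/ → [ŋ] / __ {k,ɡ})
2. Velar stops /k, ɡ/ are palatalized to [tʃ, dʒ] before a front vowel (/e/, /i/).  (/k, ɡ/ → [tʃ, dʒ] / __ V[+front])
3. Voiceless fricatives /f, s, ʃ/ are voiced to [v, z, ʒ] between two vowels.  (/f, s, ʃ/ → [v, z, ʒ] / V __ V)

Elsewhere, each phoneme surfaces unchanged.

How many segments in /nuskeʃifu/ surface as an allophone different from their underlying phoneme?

Segments that undergo a rule: /k/ → [tʃ] (rule 2); /ʃ/ → [ʒ] (rule 3); /f/ → [v] (rule 3).
All other segments surface unchanged.

3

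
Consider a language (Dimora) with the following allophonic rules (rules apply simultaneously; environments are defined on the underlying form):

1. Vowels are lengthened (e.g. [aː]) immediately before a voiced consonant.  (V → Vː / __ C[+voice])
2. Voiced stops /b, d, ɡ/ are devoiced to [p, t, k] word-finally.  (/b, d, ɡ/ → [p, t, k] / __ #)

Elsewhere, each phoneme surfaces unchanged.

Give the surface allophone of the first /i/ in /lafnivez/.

[iː]

Rule 1 applies to /i/ (between /n/ and /v/: before a voiced consonant) → [iː].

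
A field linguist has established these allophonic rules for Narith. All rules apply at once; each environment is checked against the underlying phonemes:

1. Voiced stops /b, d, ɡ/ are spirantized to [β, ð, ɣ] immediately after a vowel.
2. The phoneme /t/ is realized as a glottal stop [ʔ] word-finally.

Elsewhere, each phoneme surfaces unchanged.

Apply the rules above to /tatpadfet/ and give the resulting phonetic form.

[tatpaðfeʔ]

/t/ (word-initial) is in the target of rule 2 but the environment (word-finally) is not met → [t].
/a/ stays [a].
/t/ (between /a/ and /p/) fails the environment for rule 2, so it stays [t].
/p/ stays [p].
/a/ — not in any rule's target class → [a].
/d/ meets the environment for rule 1 (immediately after a vowel) → [ð].
/f/ (between /d/ and /e/) is unaffected → [f].
/e/ stays [e].
/t/ meets the environment for rule 2 (word-finally) → [ʔ].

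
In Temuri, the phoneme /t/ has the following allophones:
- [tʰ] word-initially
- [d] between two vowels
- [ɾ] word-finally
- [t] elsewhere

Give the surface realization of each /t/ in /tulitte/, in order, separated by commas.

Occurrence 1 (position 1): word-initially → [tʰ].
Occurrence 2 (position 5): no conditioning environment matches → elsewhere allophone [t].
Occurrence 3 (position 6): no conditioning environment matches → elsewhere allophone [t].

[tʰ], [t], [t]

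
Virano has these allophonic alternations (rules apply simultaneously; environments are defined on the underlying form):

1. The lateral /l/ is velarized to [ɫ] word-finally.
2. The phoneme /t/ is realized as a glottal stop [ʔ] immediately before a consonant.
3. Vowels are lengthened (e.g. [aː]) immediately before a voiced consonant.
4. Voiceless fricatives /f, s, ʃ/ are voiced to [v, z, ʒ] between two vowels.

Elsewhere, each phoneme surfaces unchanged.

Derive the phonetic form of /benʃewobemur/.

[beːnʃeːwoːbeːmuːr]

/b/ (word-initial): no rule targets it → [b].
/e/ (between /b/ and /n/): before a voiced consonant, so rule 3 applies → [eː].
/n/ stays [n].
/ʃ/ (between /n/ and /e/) fails the environment for rule 4, so it stays [ʃ].
/e/ — between /ʃ/ and /w/, before a voiced consonant — surfaces as [eː] (rule 3).
/w/ — not in any rule's target class → [w].
/o/ — between /w/ and /b/, before a voiced consonant — surfaces as [oː] (rule 3).
/b/ (between /o/ and /e/): no rule targets it → [b].
/e/ (between /b/ and /m/) occurs before a voiced consonant → [eː] by rule 3.
/m/ (between /e/ and /u/) is unaffected → [m].
/u/ (between /m/ and /r/) occurs before a voiced consonant → [uː] by rule 3.
/r/ stays [r].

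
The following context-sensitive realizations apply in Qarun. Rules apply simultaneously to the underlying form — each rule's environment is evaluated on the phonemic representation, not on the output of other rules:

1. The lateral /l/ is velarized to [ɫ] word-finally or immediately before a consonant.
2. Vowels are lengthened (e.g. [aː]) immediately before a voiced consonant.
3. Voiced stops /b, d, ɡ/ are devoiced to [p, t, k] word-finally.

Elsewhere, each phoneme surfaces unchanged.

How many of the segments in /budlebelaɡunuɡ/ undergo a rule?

Segments that undergo a rule: /u/ → [uː] (rule 2); /e/ → [eː] (rule 2); /e/ → [eː] (rule 2); /a/ → [aː] (rule 2); /u/ → [uː] (rule 2); /u/ → [uː] (rule 2); /ɡ/ → [k] (rule 3).
All other segments surface unchanged.

7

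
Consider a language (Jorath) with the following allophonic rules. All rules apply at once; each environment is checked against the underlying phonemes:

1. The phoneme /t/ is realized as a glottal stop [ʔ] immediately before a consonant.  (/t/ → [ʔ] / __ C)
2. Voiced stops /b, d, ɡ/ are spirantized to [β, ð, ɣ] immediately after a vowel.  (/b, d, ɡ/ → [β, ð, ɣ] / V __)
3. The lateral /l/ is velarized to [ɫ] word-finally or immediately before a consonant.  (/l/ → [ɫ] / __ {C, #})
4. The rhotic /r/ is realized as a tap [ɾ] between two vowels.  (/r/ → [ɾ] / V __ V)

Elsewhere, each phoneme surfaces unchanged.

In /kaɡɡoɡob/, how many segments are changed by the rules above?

3

Segments that undergo a rule: /ɡ/ → [ɣ] (rule 2); /ɡ/ → [ɣ] (rule 2); /b/ → [β] (rule 2).
All other segments surface unchanged.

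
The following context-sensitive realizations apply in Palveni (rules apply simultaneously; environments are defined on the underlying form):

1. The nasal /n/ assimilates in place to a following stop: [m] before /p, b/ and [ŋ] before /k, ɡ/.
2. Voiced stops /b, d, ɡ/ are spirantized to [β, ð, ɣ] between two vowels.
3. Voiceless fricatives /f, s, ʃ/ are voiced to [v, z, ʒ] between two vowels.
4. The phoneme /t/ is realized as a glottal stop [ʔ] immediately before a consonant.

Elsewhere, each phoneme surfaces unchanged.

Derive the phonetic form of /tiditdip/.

[tiðiʔdip]

/t/ — word-initial; rule 4 does not apply here → [t].
/d/ — between /i/ and /i/, between two vowels — surfaces as [ð] (rule 2).
/t/ (between /i/ and /d/) occurs immediately before a consonant → [ʔ] by rule 4.
/d/ (between /t/ and /i/) fails the environment for rule 2, so it stays [d].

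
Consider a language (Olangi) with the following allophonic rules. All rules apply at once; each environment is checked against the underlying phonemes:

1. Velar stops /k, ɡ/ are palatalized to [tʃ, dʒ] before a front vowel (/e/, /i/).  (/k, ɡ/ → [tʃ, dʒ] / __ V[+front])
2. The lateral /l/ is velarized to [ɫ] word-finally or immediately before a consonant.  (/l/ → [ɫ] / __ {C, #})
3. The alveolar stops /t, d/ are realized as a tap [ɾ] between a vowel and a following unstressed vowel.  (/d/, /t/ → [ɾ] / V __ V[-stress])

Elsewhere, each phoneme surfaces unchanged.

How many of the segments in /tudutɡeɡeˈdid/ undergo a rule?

3

Segments that undergo a rule: /d/ → [ɾ] (rule 3); /ɡ/ → [dʒ] (rule 1); /ɡ/ → [dʒ] (rule 1).
All other segments surface unchanged.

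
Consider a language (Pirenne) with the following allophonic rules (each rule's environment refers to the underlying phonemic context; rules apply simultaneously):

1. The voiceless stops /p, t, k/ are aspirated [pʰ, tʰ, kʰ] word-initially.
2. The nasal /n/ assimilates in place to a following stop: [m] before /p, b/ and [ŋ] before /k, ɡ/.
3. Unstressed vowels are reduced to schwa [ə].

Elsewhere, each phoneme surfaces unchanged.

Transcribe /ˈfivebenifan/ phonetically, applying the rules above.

[ˈfivəbənəfən]

/f/ stays [f].
/i/ (between /f/ and /v/) fails the environment for rule 3, so it stays [i].
/v/ (between /i/ and /e/): no rule targets it → [v].
/e/ (between /v/ and /b/): in an unstressed syllable, so rule 3 applies → [ə].
/b/ (between /e/ and /e/): no rule targets it → [b].
/e/ meets the environment for rule 3 (in an unstressed syllable) → [ə].
/n/ (between /e/ and /i/): rule 2 targets it, but not before a labial or velar stop → unchanged [n].
/i/ meets the environment for rule 3 (in an unstressed syllable) → [ə].
/f/ stays [f].
/a/ — between /f/ and /n/, in an unstressed syllable — surfaces as [ə] (rule 3).
/n/ — word-final; rule 2 does not apply here → [n].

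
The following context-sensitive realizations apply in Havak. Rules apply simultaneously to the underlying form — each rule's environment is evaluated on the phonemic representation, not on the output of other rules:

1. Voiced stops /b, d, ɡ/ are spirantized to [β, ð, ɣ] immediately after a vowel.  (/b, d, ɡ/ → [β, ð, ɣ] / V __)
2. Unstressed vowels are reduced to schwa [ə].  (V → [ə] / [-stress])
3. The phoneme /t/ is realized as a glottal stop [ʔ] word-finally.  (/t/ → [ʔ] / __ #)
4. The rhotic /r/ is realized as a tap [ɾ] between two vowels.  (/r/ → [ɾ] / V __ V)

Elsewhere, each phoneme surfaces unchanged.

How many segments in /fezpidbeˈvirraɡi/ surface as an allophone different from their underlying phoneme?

7

Segments that undergo a rule: /e/ → [ə] (rule 2); /i/ → [ə] (rule 2); /d/ → [ð] (rule 1); /e/ → [ə] (rule 2); /a/ → [ə] (rule 2); /ɡ/ → [ɣ] (rule 1); /i/ → [ə] (rule 2).
All other segments surface unchanged.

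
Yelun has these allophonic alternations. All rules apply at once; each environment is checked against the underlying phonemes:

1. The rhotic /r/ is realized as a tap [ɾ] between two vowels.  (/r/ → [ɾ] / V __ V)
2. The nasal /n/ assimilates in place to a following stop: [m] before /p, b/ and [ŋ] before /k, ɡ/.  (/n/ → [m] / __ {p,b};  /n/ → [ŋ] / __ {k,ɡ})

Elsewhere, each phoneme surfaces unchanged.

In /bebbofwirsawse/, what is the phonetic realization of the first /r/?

/r/ — between /i/ and /s/; rule 1 does not apply here → [r].

[r]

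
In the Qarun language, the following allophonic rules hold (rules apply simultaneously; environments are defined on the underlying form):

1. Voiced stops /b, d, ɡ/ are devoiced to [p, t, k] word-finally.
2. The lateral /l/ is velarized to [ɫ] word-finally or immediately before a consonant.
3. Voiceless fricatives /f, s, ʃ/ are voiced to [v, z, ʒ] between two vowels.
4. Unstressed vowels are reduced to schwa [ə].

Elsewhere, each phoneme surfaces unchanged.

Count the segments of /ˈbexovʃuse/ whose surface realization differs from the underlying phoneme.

4

Segments that undergo a rule: /o/ → [ə] (rule 4); /u/ → [ə] (rule 4); /s/ → [z] (rule 3); /e/ → [ə] (rule 4).
All other segments surface unchanged.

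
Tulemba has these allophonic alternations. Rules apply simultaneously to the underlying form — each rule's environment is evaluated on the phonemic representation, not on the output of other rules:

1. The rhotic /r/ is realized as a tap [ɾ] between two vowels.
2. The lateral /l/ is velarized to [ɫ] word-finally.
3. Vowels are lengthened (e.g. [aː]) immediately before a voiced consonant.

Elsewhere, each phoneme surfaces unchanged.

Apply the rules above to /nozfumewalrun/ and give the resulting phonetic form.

/n/ (word-initial): no rule targets it → [n].
/o/ (between /n/ and /z/) occurs before a voiced consonant → [oː] by rule 3.
/z/ — not in any rule's target class → [z].
/f/ (between /z/ and /u/) is unaffected → [f].
/u/ (between /f/ and /m/) occurs before a voiced consonant → [uː] by rule 3.
/m/ (between /u/ and /e/) is unaffected → [m].
/e/ (between /m/ and /w/) occurs before a voiced consonant → [eː] by rule 3.
/w/ — not in any rule's target class → [w].
/a/ (between /w/ and /l/) occurs before a voiced consonant → [aː] by rule 3.
/l/ — between /a/ and /r/; rule 2 does not apply here → [l].
/r/ (between /l/ and /u/) fails the environment for rule 1, so it stays [r].
/u/ (between /r/ and /n/): before a voiced consonant, so rule 3 applies → [uː].
/n/ — not in any rule's target class → [n].

[noːzfuːmeːwaːlruːn]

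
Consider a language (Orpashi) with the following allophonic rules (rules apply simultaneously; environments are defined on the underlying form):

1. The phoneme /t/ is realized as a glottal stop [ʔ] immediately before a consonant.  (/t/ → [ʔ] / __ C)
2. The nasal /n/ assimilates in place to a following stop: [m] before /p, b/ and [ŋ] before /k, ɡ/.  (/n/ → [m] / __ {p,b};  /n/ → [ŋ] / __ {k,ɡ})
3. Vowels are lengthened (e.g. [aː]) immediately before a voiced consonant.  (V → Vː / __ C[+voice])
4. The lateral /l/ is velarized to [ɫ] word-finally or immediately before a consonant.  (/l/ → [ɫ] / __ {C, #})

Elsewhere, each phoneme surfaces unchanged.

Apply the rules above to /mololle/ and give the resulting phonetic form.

[moːloːɫle]

/m/ (word-initial): no rule targets it → [m].
/o/ — between /m/ and /l/, before a voiced consonant — surfaces as [oː] (rule 3).
/l/ (between /o/ and /o/) is in the target of rule 4 but the environment (word-finally or immediately before a consonant) is not met → [l].
/o/ (between /l/ and /l/): before a voiced consonant, so rule 3 applies → [oː].
/l/ meets the environment for rule 4 (word-finally or immediately before a consonant) → [ɫ].
/l/ (between /l/ and /e/) fails the environment for rule 4, so it stays [l].
/e/ (word-final) fails the environment for rule 3, so it stays [e].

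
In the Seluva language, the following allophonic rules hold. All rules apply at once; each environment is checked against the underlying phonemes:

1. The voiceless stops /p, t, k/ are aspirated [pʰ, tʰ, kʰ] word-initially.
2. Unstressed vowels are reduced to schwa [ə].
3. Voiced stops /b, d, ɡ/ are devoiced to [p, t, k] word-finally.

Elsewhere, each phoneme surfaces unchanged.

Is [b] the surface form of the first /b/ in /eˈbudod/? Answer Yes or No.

Yes

/b/ — between /e/ and /u/; rule 3 does not apply here → [b].
The actual realization is [b], which matches [b].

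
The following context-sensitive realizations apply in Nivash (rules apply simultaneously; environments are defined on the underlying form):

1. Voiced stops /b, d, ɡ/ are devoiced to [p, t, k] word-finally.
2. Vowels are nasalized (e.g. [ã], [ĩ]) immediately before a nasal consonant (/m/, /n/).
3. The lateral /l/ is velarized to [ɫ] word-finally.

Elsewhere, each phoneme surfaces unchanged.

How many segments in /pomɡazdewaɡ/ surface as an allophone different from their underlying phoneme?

Segments that undergo a rule: /o/ → [õ] (rule 2); /ɡ/ → [k] (rule 1).
All other segments surface unchanged.

2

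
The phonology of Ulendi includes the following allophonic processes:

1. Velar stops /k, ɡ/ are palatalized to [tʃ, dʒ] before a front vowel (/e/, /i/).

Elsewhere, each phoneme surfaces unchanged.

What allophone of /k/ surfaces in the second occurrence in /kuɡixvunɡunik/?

[k]

/k/ (word-final) fails the environment for rule 1, so it stays [k].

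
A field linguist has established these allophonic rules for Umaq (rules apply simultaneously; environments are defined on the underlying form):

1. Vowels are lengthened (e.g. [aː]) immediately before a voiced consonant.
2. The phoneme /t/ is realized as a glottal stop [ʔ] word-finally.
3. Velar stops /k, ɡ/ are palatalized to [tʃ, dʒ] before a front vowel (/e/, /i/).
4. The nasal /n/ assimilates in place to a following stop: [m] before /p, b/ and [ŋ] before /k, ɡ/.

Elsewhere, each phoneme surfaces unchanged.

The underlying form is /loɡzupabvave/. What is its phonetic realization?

[loːɡzupaːbvaːve]

/o/ (between /l/ and /ɡ/): before a voiced consonant, so rule 1 applies → [oː].
/ɡ/ (between /o/ and /z/): rule 3 targets it, but not before a front vowel → unchanged [ɡ].
/u/ (between /z/ and /p/) is in the target of rule 1 but the environment (before a voiced consonant) is not met → [u].
/a/ (between /p/ and /b/) occurs before a voiced consonant → [aː] by rule 1.
/a/ — between /v/ and /v/, before a voiced consonant — surfaces as [aː] (rule 1).
/e/ (word-final): rule 1 targets it, but not before a voiced consonant → unchanged [e].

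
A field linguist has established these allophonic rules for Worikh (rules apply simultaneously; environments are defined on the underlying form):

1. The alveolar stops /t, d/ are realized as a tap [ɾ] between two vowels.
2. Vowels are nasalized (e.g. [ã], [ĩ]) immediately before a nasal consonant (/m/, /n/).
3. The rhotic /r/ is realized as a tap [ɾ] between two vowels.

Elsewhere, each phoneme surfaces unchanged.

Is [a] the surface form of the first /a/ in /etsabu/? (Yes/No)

Yes

/a/ — between /s/ and /b/; rule 2 does not apply here → [a].
The actual realization is [a], which matches [a].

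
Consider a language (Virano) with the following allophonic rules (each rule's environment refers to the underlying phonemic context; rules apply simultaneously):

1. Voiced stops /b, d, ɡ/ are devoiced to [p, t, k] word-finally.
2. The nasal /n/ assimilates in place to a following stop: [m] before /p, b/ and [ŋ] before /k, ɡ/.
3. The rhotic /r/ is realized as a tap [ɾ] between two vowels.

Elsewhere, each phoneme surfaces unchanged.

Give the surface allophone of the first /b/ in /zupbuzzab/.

/b/ — between /p/ and /u/; rule 1 does not apply here → [b].

[b]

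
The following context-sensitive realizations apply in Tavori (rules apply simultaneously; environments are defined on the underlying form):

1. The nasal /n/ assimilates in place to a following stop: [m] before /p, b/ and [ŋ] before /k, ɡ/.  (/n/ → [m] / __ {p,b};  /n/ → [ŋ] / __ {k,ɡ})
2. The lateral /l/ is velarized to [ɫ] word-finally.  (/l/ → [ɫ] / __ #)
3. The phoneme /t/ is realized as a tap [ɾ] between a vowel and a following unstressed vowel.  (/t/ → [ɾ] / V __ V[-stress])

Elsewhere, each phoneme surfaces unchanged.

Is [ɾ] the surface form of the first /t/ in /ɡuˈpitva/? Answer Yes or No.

No

/t/ — between /i/ and /v/; rule 3 does not apply here → [t].
The actual realization is [t], not [ɾ].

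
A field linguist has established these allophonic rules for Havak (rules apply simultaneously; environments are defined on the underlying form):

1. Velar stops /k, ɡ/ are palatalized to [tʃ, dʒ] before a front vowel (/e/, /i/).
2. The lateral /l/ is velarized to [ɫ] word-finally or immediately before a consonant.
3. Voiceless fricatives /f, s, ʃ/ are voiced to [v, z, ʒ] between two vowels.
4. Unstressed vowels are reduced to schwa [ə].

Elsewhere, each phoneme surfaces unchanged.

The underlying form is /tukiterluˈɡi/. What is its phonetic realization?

/t/ (word-initial): no rule targets it → [t].
/u/ — between /t/ and /k/, in an unstressed syllable — surfaces as [ə] (rule 4).
/k/ — between /u/ and /i/, before a front vowel — surfaces as [tʃ] (rule 1).
Rule 4 applies to /i/ (between /k/ and /t/: in an unstressed syllable) → [ə].
/t/ stays [t].
/e/ — between /t/ and /r/, in an unstressed syllable — surfaces as [ə] (rule 4).
/r/ (between /e/ and /l/) is unaffected → [r].
/l/ (between /r/ and /u/) is in the target of rule 2 but the environment (word-finally or immediately before a consonant) is not met → [l].
/u/ — between /l/ and /ɡ/, in an unstressed syllable — surfaces as [ə] (rule 4).
/ɡ/ (between /u/ and /i/) occurs before a front vowel → [dʒ] by rule 1.
/i/ — word-final; rule 4 does not apply here → [i].

[tətʃətərləˈdʒi]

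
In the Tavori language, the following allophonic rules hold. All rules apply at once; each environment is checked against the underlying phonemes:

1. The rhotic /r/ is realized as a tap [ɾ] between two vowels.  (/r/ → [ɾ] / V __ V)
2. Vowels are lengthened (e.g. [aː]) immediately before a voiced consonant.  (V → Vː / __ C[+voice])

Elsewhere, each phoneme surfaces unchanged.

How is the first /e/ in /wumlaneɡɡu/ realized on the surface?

[eː]

/e/ meets the environment for rule 2 (before a voiced consonant) → [eː].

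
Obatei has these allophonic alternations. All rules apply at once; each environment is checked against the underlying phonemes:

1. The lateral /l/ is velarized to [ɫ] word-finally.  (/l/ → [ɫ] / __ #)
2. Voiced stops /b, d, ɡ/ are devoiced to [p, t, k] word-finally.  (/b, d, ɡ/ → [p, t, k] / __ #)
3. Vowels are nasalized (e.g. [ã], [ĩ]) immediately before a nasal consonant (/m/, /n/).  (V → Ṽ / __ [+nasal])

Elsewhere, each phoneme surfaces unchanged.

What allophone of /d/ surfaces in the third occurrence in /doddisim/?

/d/ (between /d/ and /i/) is in the target of rule 2 but the environment (word-finally) is not met → [d].

[d]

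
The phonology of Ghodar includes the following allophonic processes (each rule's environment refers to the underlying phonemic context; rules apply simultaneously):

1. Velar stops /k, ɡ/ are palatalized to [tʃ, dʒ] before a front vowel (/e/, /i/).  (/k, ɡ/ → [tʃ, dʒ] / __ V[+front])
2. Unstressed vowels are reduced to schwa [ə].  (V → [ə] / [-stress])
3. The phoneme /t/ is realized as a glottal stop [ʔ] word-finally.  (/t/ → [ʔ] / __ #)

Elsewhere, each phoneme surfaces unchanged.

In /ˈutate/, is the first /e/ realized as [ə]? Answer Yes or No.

/e/ (word-final): in an unstressed syllable, so rule 2 applies → [ə].
The actual realization is [ə], which matches [ə].

Yes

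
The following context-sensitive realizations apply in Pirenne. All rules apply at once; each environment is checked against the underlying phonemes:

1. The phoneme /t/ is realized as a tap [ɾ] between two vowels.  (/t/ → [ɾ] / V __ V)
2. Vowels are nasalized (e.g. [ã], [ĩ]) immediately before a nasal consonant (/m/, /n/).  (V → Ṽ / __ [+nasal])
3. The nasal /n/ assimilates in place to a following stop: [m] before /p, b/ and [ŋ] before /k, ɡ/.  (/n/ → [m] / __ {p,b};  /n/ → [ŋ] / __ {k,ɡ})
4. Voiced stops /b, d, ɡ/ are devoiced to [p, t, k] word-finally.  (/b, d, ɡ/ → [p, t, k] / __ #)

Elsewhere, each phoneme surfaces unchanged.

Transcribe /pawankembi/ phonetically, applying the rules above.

[pawãŋkẽmbi]

/p/ stays [p].
/a/ (between /p/ and /w/): rule 2 targets it, but not before a nasal consonant → unchanged [a].
/w/ — not in any rule's target class → [w].
/a/ — between /w/ and /n/, before a nasal consonant — surfaces as [ã] (rule 2).
/n/ (between /a/ and /k/): before a labial or velar stop, so rule 3 applies → [ŋ].
/k/ stays [k].
/e/ meets the environment for rule 2 (before a nasal consonant) → [ẽ].
/m/ — not in any rule's target class → [m].
/b/ (between /m/ and /i/) fails the environment for rule 4, so it stays [b].
/i/ — word-final; rule 2 does not apply here → [i].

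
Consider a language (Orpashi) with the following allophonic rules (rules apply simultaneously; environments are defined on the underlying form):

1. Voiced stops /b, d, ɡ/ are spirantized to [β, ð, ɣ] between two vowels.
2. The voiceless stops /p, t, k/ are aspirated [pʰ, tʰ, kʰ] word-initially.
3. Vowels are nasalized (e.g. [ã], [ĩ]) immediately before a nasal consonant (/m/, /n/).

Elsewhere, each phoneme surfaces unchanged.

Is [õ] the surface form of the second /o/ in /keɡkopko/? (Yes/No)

No

/o/ (word-final) is in the target of rule 3 but the environment (before a nasal consonant) is not met → [o].
The actual realization is [o], not [õ].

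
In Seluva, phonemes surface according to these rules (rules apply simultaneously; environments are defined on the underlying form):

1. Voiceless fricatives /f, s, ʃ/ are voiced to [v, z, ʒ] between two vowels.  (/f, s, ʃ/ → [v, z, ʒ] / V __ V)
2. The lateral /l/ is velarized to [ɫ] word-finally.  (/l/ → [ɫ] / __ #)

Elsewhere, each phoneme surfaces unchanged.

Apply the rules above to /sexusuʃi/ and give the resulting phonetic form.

[sexuzuʒi]

/s/ (word-initial): rule 1 targets it, but not between two vowels → unchanged [s].
/e/ (between /s/ and /x/): no rule targets it → [e].
/x/ — not in any rule's target class → [x].
/u/ (between /x/ and /s/) is unaffected → [u].
Rule 1 applies to /s/ (between /u/ and /u/: between two vowels) → [z].
/u/ stays [u].
/ʃ/ meets the environment for rule 1 (between two vowels) → [ʒ].
/i/ stays [i].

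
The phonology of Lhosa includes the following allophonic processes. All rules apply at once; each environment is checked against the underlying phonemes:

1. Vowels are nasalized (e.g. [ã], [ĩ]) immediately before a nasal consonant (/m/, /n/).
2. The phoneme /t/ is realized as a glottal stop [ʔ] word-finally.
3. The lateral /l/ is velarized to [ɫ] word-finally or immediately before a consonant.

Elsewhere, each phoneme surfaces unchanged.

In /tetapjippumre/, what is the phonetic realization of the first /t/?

[t]

/t/ (word-initial) is in the target of rule 2 but the environment (word-finally) is not met → [t].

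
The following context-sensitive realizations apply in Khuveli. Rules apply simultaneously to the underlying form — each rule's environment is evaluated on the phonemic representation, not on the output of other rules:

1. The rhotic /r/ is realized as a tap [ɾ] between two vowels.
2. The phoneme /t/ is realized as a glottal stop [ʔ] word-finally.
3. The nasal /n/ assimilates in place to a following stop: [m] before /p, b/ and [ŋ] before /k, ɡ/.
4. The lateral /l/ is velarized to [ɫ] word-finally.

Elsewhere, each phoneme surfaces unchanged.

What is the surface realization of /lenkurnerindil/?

/l/ — word-initial; rule 4 does not apply here → [l].
/n/ (between /e/ and /k/) occurs before a labial or velar stop → [ŋ] by rule 3.
/r/ (between /u/ and /n/): rule 1 targets it, but not between two vowels → unchanged [r].
/n/ (between /r/ and /e/) is in the target of rule 3 but the environment (before a labial or velar stop) is not met → [n].
Rule 1 applies to /r/ (between /e/ and /i/: between two vowels) → [ɾ].
/n/ (between /i/ and /d/) fails the environment for rule 3, so it stays [n].
/l/ (word-final): word-finally, so rule 4 applies → [ɫ].

[leŋkurneɾindiɫ]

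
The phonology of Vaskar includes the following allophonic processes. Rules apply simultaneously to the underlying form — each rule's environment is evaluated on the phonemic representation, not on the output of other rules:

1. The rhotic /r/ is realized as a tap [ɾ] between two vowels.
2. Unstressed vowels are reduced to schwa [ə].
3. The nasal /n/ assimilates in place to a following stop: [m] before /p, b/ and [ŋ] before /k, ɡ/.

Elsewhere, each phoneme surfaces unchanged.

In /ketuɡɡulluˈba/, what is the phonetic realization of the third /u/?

[ə]

Rule 2 applies to /u/ (between /l/ and /b/: in an unstressed syllable) → [ə].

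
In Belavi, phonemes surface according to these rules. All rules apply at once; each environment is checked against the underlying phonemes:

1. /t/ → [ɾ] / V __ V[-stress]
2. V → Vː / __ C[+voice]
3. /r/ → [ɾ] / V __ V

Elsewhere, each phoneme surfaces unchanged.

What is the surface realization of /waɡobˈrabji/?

[waːɡoːbˈraːbji]

/w/ — not in any rule's target class → [w].
/a/ — between /w/ and /ɡ/, before a voiced consonant — surfaces as [aː] (rule 2).
/ɡ/ — not in any rule's target class → [ɡ].
/o/ meets the environment for rule 2 (before a voiced consonant) → [oː].
/b/ (between /o/ and /r/): no rule targets it → [b].
/r/ (between /b/ and /a/) is in the target of rule 3 but the environment (between two vowels) is not met → [r].
Rule 2 applies to /a/ (between /r/ and /b/: before a voiced consonant) → [aː].
/b/ (between /a/ and /j/) is unaffected → [b].
/j/ — not in any rule's target class → [j].
/i/ (word-final) is in the target of rule 2 but the environment (before a voiced consonant) is not met → [i].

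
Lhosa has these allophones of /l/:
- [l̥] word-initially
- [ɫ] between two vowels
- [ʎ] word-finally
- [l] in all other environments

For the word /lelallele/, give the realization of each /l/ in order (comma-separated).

[l̥], [ɫ], [l], [l], [ɫ]

Occurrence 1 (position 1): word-initially → [l̥].
Occurrence 2 (position 3): between two vowels → [ɫ].
Occurrence 3 (position 5): no conditioning environment matches → elsewhere allophone [l].
Occurrence 4 (position 6): no conditioning environment matches → elsewhere allophone [l].
Occurrence 5 (position 8): between two vowels → [ɫ].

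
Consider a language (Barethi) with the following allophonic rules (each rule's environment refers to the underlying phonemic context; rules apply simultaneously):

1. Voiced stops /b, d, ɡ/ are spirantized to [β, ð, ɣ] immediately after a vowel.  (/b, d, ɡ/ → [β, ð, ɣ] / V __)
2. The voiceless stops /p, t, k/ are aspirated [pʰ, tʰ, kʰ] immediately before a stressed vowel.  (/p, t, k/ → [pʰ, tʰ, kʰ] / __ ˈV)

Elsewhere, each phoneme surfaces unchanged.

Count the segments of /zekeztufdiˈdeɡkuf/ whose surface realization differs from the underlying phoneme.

2

Segments that undergo a rule: /d/ → [ð] (rule 1); /ɡ/ → [ɣ] (rule 1).
All other segments surface unchanged.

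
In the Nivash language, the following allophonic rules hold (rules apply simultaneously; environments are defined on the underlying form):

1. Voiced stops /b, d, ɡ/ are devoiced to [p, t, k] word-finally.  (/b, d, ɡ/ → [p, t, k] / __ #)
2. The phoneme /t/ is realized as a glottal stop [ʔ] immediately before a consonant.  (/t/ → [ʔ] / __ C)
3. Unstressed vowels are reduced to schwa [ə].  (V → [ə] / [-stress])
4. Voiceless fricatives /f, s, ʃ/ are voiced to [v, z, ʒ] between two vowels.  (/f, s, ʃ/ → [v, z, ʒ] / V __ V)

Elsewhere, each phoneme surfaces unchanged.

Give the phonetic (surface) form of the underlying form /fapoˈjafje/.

/f/ — word-initial; rule 4 does not apply here → [f].
/a/ (between /f/ and /p/): in an unstressed syllable, so rule 3 applies → [ə].
/p/ — not in any rule's target class → [p].
/o/ meets the environment for rule 3 (in an unstressed syllable) → [ə].
/j/ (between /o/ and /a/): no rule targets it → [j].
/a/ (between /j/ and /f/) fails the environment for rule 3, so it stays [a].
/f/ (between /a/ and /j/): rule 4 targets it, but not between two vowels → unchanged [f].
/j/ — not in any rule's target class → [j].
/e/ (word-final): in an unstressed syllable, so rule 3 applies → [ə].

[fəpəˈjafjə]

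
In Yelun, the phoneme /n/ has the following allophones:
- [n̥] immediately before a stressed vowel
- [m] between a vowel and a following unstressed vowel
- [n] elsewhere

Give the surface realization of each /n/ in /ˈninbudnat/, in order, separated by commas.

Occurrence 1 (position 1): immediately before a stressed vowel → [n̥].
Occurrence 2 (position 3): no conditioning environment matches → elsewhere allophone [n].
Occurrence 3 (position 7): no conditioning environment matches → elsewhere allophone [n].

[n̥], [n], [n]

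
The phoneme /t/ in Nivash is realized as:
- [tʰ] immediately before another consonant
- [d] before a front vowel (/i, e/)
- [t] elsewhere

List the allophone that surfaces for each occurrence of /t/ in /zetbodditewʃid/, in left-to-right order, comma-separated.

Occurrence 1 (position 3): immediately before another consonant → [tʰ].
Occurrence 2 (position 9): before a front vowel (/i, e/) → [d].

[tʰ], [d]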